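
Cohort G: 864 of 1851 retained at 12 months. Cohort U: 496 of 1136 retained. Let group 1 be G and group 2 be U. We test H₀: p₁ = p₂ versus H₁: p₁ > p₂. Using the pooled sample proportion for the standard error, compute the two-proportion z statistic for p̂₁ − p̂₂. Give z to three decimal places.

z = 1.607

p̂₁ = 864/1851 ≈ 0.466775, p̂₂ = 496/1136 ≈ 0.436620.
Pooled p̂ = (864+496)/(1851+1136) = 1360/2987 = 0.455306.
SE = √(p̂(1−p̂)(1/n₁+1/n₂)) = √(0.455306·0.544694·0.00142053) = √(0.000352295) = 0.018770.
z = (0.466775 − 0.436620)/0.018770 = 0.030155/0.018770 = 1.607.
p-value = P(Z > 1.607) ≈ 0.0541.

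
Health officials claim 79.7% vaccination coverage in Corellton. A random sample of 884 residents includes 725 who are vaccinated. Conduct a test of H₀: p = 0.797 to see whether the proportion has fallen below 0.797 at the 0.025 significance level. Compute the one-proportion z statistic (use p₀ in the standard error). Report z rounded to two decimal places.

z = 1.71

p̂ = 725/884 ≈ 0.8201.
Standard error under H₀: √(0.797×0.203/884) = 0.0135.
z = (0.8201 − 0.797)/0.0135 = 0.0231/0.0135 = 1.71.
p-value = P(Z < 1.710) ≈ 0.9564. With α = 0.025, fail to reject H₀.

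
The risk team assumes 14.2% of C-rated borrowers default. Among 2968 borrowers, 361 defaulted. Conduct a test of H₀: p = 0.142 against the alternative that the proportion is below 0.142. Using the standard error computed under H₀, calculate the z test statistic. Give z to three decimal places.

p̂ = 361/2968 ≈ 0.121631.
Standard error under H₀: √(0.142×0.858/2968) = 0.006407.
z = (0.121631 − 0.142)/0.006407 = -0.020369/0.006407 = -3.179.
p-value = P(Z < -3.179) ≈ 0.0007.

z = -3.179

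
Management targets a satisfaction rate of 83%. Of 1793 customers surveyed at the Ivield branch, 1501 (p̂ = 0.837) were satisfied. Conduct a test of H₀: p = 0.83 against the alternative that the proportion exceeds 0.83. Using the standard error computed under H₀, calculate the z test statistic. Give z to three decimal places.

z = 0.805

p̂ = 1501/1793 = 0.83714.
Standard error under H₀: √(0.83×0.17/1793) = 0.00887.
z = (0.83714 − 0.83)/0.00887 = 0.00714/0.00887 = 0.805.
p-value = P(Z > 0.805) ≈ 0.2103.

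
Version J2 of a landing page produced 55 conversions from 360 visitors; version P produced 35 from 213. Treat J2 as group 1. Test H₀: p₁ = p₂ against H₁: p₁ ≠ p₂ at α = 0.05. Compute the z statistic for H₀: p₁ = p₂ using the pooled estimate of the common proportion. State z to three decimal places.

p̂₁ = 55/360 ≈ 0.15278, p̂₂ = 35/213 ≈ 0.16432.
Pooled p̂ = (55+35)/(360+213) = 90/573 = 0.15707.
SE = √(0.132398 × 0.00747261) = 0.03145.
z = (0.15278 − 0.16432)/0.03145 = -0.01154/0.03145 = -0.367.
p-value = 2·P(Z > 0.367) ≈ 0.7137; since p > α = 0.05, fail to reject H₀.

z = -0.367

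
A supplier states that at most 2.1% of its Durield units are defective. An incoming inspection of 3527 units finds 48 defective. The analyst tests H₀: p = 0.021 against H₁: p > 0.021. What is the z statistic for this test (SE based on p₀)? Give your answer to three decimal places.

z = -3.061

p̂ = 48/3527 = 0.0136093.
Under H₀, SE = √(0.021·0.979/3527) = √(5.82903e-06) = 0.0024143.
z = (0.0136093 − 0.021)/0.0024143 = -0.0073907/0.0024143 = -3.061.
p-value = P(Z > -3.061) ≈ 0.9989.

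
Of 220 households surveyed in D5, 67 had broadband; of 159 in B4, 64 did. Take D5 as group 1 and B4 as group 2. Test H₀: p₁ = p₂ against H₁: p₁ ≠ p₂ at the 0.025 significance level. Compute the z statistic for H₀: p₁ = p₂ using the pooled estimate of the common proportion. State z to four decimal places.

z = -1.9791

p̂₁ = 67/220 ≈ 0.304545, p̂₂ = 64/159 ≈ 0.402516.
Pooled p̂ = (67+64)/(220+159) = 131/379 = 0.345646.
SE = √(0.226175 × 0.0108348) = 0.049503.
z = (0.304545 − 0.402516)/0.049503 = -0.097971/0.049503 = -1.9791.
Two-sided p-value ≈ 2·Φ(−1.979) = 0.0478, so at α = 0.025 we fail to reject H₀.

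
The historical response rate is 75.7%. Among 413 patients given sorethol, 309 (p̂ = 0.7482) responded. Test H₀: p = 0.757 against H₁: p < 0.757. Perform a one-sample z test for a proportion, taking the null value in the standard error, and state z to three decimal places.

p̂ = 309/413 = 0.74818.
Standard error under H₀: √(0.757×0.243/413) = 0.02110.
z = (0.74818 − 0.757)/0.02110 = -0.00882/0.02110 = -0.418.

z = -0.418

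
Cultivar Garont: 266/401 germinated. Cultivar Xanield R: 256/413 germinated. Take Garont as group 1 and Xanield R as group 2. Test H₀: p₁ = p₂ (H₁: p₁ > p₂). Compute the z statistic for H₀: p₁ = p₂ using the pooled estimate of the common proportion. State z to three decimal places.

p̂₁ = 266/401 ≈ 0.66334, p̂₂ = 256/413 ≈ 0.61985.
Pooled p̂ = (266+256)/(401+413) = 522/814 = 0.64128.
SE = √(0.230041 × 0.00491507) = 0.03363.
z = (0.66334 − 0.61985)/0.03363 = 0.04349/0.03363 = 1.293.
p-value = P(Z > 1.293) ≈ 0.0980.

z = 1.293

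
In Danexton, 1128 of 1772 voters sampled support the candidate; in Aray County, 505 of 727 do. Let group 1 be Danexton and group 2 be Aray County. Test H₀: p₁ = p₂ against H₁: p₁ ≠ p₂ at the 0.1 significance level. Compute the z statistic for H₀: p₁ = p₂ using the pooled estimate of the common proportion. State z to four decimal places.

z = -2.7705

p̂₁ = 1128/1772 ≈ 0.636569, p̂₂ = 505/727 ≈ 0.694635.
Pooled p̂ = (1128+505)/(1772+727) = 1633/2499 = 0.653461.
SE = √(0.22645 × 0.00193985) = 0.020959.
z = (0.636569 − 0.694635)/0.020959 = -0.058066/0.020959 = -2.7705.
Two-sided p-value ≈ 2·Φ(−2.770) = 0.0056. With α = 0.1, reject H₀.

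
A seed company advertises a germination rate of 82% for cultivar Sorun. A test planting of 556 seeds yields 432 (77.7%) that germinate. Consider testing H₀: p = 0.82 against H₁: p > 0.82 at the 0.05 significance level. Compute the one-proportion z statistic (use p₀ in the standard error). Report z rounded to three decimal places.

p̂ = 432/556 ≈ 0.7769784.
Standard error under H₀: √(0.82×0.18/556) = 0.0162932.
z = (0.7769784 − 0.82)/0.0162932 = -0.0430216/0.0162932 = -2.640.
p-value = P(Z > -2.640) ≈ 0.9959. With α = 0.05, fail to reject H₀.

z = -2.640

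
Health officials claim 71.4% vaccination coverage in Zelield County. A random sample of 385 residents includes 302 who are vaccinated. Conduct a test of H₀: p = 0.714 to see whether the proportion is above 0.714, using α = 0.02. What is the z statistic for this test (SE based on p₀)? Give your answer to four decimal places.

z = 3.0575

p̂ = 302/385 ≈ 0.7844156.
SE = √(p₀(1−p₀)/n) = √(0.2042/385) = 0.0230304.
z = (0.7844156 − 0.714)/0.0230304 = 0.0704156/0.0230304 = 3.0575.
p-value = P(Z > 3.058) ≈ 0.0011; since p < α = 0.02, reject H₀.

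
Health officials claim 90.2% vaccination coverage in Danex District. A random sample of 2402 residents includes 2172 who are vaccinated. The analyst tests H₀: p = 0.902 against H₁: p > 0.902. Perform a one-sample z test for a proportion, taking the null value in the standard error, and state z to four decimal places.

z = 0.3703

p̂ = 2172/2402 ≈ 0.904246.
Standard error under H₀: √(0.902×0.098/2402) = 0.006066.
z = (0.904246 − 0.902)/0.006066 = 0.002246/0.006066 = 0.3703.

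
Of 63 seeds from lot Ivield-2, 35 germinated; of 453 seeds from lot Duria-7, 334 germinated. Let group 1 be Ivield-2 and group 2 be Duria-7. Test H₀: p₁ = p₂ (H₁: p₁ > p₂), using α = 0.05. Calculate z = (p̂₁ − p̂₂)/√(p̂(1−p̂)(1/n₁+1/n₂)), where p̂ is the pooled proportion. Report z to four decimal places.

z = -2.9947

p̂₁ = 35/63 ≈ 0.555556, p̂₂ = 334/453 ≈ 0.737307.
Pooled p̂ = (35+334)/(63+453) = 369/516 = 0.715116.
SE = √(0.203725 × 0.0180805) = 0.060691.
z = (0.555556 − 0.737307)/0.060691 = -0.181751/0.060691 = -2.9947.
p-value = P(Z > -2.995) ≈ 0.9986. With α = 0.05, fail to reject H₀.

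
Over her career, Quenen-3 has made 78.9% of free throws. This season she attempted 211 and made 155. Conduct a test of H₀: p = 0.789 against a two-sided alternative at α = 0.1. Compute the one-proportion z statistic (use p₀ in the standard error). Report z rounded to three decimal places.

p̂ = 155/211 ≈ 0.73460.
SE = √(p₀(1−p₀)/n) = √(0.16648/211) = 0.02809.
z = (0.73460 − 0.789)/0.02809 = -0.05440/0.02809 = -1.937.
Two-sided p-value ≈ 2·Φ(−1.937) = 0.0528; since p < α = 0.1, reject H₀.

z = -1.937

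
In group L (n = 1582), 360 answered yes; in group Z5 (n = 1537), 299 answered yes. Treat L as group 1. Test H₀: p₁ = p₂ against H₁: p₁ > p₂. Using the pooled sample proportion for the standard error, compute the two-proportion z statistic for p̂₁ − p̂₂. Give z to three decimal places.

p̂₁ = 360/1582 ≈ 0.22756, p̂₂ = 299/1537 ≈ 0.19453.
Pooled p̂ = (360+299)/(1582+1537) = 659/3119 = 0.21129.
SE = √(0.166644 × 0.00128273) = 0.01462.
z = (0.22756 − 0.19453)/0.01462 = 0.03303/0.01462 = 2.259.

z = 2.259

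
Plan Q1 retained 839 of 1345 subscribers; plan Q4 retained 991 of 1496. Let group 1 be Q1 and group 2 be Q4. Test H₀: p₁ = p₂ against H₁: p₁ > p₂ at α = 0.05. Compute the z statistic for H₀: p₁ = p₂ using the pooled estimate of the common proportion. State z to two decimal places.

z = -2.15

p̂₁ = 839/1345 ≈ 0.62379, p̂₂ = 991/1496 ≈ 0.66243.
Pooled p̂ = (839+991)/(1345+1496) = 1830/2841 = 0.64414.
SE = √(p̂(1−p̂)(1/n₁+1/n₂)) = √(0.64414·0.35586·0.00141194) = √(0.000323651) = 0.01799.
z = (0.62379 − 0.66243)/0.01799 = -0.03864/0.01799 = -2.15.
p-value = P(Z > -2.148) ≈ 0.9841; since p > α = 0.05, fail to reject H₀.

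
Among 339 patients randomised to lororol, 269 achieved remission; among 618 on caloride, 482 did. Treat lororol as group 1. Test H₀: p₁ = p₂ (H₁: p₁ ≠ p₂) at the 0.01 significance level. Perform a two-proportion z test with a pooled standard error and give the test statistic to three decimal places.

z = 0.489

p̂₁ = 269/339 ≈ 0.793510, p̂₂ = 482/618 ≈ 0.779935.
Pooled p̂ = (269+482)/(339+618) = 751/957 = 0.784744.
SE = √(p̂(1−p̂)(1/n₁+1/n₂)) = √(0.784744·0.215256·0.00456798) = √(0.000771626) = 0.027778.
z = (0.793510 − 0.779935)/0.027778 = 0.013575/0.027778 = 0.489.
p-value = 2·P(Z > 0.489) ≈ 0.6251. With α = 0.01, fail to reject H₀.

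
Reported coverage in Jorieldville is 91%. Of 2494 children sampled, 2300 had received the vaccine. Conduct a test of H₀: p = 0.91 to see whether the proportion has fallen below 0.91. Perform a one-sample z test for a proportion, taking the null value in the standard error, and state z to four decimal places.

z = 2.1313

p̂ = 2300/2494 = 0.9222133.
Standard error under H₀: √(0.91×0.09/2494) = 0.0057305.
z = (0.9222133 − 0.91)/0.0057305 = 0.0122133/0.0057305 = 2.1313.
p-value = P(Z < 2.131) ≈ 0.9835.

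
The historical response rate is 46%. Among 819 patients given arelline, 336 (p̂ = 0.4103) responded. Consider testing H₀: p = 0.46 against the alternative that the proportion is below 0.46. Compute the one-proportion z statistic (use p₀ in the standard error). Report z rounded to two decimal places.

p̂ = 336/819 = 0.4103.
Under H₀, SE = √(0.46·0.54/819) = √(0.000303297) = 0.0174.
z = (0.4103 − 0.46)/0.0174 = -0.0497/0.0174 = -2.86.
p-value = P(Z < -2.856) ≈ 0.0021.

z = -2.86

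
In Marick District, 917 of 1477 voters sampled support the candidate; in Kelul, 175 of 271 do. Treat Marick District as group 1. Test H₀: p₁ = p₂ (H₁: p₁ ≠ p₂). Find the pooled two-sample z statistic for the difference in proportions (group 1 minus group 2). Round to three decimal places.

p̂₁ = 917/1477 ≈ 0.62085, p̂₂ = 175/271 ≈ 0.64576.
Pooled p̂ = (917+175)/(1477+271) = 1092/1748 = 0.62471.
SE = √(0.234446 × 0.00436708) = 0.03200.
z = (0.62085 − 0.64576)/0.03200 = -0.02491/0.03200 = -0.778.
Two-sided p-value ≈ 2·Φ(−0.778) = 0.4364.

z = -0.778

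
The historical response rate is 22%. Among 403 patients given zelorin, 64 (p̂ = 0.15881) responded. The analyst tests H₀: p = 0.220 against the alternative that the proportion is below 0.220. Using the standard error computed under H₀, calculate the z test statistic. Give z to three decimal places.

p̂ = 64/403 ≈ 0.15881.
Standard error under H₀: √(0.22×0.78/403) = 0.02064.
z = (0.15881 − 0.22)/0.02064 = -0.06119/0.02064 = -2.965.
p-value = P(Z < -2.965) ≈ 0.0015.

z = -2.965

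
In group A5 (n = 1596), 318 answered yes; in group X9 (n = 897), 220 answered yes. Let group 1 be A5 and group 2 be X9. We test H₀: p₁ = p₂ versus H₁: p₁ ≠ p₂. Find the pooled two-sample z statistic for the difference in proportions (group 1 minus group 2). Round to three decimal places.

z = -2.680

p̂₁ = 318/1596 = 0.19925, p̂₂ = 220/897 = 0.24526.
Pooled p̂ = (318+220)/(1596+897) = 538/2493 = 0.21580.
SE = √(p̂(1−p̂)(1/n₁+1/n₂)) = √(0.21580·0.78420·0.00174139) = √(0.000294701) = 0.01717.
z = (0.19925 − 0.24526)/0.01717 = -0.04601/0.01717 = -2.680.
Two-sided p-value ≈ 2·Φ(−2.680) = 0.0074.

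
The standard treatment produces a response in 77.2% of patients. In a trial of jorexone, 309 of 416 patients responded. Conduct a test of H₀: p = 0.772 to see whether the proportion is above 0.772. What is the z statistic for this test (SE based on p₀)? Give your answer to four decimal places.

p̂ = 309/416 = 0.742788.
Standard error under H₀: √(0.772×0.228/416) = 0.020570.
z = (0.742788 − 0.772)/0.020570 = -0.029212/0.020570 = -1.4201.
p-value = P(Z > -1.420) ≈ 0.9222.

z = -1.4201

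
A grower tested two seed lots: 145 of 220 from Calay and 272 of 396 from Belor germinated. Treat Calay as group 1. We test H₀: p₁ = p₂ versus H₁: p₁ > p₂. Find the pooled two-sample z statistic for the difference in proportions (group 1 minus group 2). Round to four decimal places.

p̂₁ = 145/220 ≈ 0.659091, p̂₂ = 272/396 ≈ 0.686869.
Pooled p̂ = (145+272)/(220+396) = 417/616 = 0.676948.
SE = √(p̂(1−p̂)(1/n₁+1/n₂)) = √(0.676948·0.323052·0.00707071) = √(0.00154629) = 0.039323.
z = (0.659091 − 0.686869)/0.039323 = -0.027778/0.039323 = -0.7064.
p-value = P(Z > -0.706) ≈ 0.7600.

z = -0.7064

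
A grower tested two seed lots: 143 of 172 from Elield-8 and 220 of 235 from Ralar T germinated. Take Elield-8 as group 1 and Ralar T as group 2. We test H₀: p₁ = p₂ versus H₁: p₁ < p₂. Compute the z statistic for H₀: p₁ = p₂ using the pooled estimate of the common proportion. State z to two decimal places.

z = -3.36

p̂₁ = 143/172 ≈ 0.8314, p̂₂ = 220/235 ≈ 0.9362.
Pooled p̂ = (143+220)/(172+235) = 363/407 = 0.8919.
SE = √(p̂(1−p̂)(1/n₁+1/n₂)) = √(0.8919·0.1081·0.0100693) = √(0.000970887) = 0.0312.
z = (0.8314 − 0.9362)/0.0312 = -0.1048/0.0312 = -3.36.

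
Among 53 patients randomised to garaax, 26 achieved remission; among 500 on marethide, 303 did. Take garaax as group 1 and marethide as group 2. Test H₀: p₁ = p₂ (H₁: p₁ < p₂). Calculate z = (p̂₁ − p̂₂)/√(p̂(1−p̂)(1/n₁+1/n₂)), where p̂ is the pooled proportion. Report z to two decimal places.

z = -1.63

p̂₁ = 26/53 ≈ 0.4906, p̂₂ = 303/500 ≈ 0.6060.
Pooled p̂ = (26+303)/(53+500) = 329/553 = 0.5949.
SE = √(0.240987 × 0.0208679) = 0.0709.
z = (0.4906 − 0.6060)/0.0709 = -0.1154/0.0709 = -1.63.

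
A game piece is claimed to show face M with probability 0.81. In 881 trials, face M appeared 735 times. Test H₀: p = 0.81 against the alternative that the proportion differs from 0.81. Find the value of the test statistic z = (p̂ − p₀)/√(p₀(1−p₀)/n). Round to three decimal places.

z = 1.837

p̂ = 735/881 ≈ 0.83428.
SE = √(p₀(1−p₀)/n) = √(0.1539/881) = 0.01322.
z = (0.83428 − 0.81)/0.01322 = 0.02428/0.01322 = 1.837.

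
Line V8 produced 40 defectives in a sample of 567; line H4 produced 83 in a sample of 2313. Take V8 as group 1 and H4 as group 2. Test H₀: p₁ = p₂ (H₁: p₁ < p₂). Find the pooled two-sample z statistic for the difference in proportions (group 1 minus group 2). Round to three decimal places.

z = 3.658

p̂₁ = 40/567 = 0.070547, p̂₂ = 83/2313 = 0.035884.
Pooled p̂ = (40+83)/(567+2313) = 123/2880 = 0.042708.
SE = √(0.0408843 × 0.00219601) = 0.009475.
z = (0.070547 − 0.035884)/0.009475 = 0.034663/0.009475 = 3.658.
p-value = P(Z < 3.658) ≈ 0.9999.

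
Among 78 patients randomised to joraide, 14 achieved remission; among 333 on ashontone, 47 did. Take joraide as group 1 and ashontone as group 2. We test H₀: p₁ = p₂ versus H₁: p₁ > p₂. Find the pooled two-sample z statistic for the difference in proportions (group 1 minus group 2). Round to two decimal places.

p̂₁ = 14/78 ≈ 0.1795, p̂₂ = 47/333 ≈ 0.1411.
Pooled p̂ = (14+47)/(78+333) = 61/411 = 0.1484.
SE = √(0.12639 × 0.0158235) = 0.0447.
z = (0.1795 − 0.1411)/0.0447 = 0.0384/0.0447 = 0.86.
p-value = P(Z > 0.857) ≈ 0.1956.

z = 0.86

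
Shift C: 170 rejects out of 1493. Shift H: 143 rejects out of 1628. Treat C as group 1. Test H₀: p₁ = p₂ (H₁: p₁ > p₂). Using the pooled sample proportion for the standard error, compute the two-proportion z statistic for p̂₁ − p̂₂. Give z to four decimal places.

z = 2.4180

p̂₁ = 170/1493 ≈ 0.113865, p̂₂ = 143/1628 ≈ 0.087838.
Pooled p̂ = (170+143)/(1493+1628) = 313/3121 = 0.100288.
SE = √(p̂(1−p̂)(1/n₁+1/n₂)) = √(0.100288·0.899712·0.00128404) = √(0.00011586) = 0.010764.
z = (0.113865 − 0.087838)/0.010764 = 0.026027/0.010764 = 2.4180.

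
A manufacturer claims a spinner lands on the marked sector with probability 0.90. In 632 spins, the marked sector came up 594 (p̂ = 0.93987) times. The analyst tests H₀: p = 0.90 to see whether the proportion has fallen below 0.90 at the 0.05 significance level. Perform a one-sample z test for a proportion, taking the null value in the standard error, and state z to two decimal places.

z = 3.34

p̂ = 594/632 ≈ 0.93987.
Under H₀, SE = √(0.9·0.1/632) = √(0.000142405) = 0.01193.
z = (0.93987 − 0.9)/0.01193 = 0.03987/0.01193 = 3.34.
p-value = P(Z < 3.341) ≈ 0.9996, so at α = 0.05 we fail to reject H₀.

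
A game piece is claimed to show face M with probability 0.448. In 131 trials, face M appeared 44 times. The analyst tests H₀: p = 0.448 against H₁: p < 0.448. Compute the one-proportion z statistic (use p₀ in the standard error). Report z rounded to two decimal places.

z = -2.58

p̂ = 44/131 ≈ 0.3359.
SE = √(p₀(1−p₀)/n) = √(0.2473/131) = 0.0434.
z = (0.3359 − 0.448)/0.0434 = -0.1121/0.0434 = -2.58.
p-value = P(Z < -2.581) ≈ 0.0049.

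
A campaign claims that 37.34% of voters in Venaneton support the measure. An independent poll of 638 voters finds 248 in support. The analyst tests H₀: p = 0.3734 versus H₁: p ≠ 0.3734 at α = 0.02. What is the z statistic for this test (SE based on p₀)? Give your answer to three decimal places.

z = 0.800

p̂ = 248/638 ≈ 0.388715.
Standard error under H₀: √(0.3734×0.6266/638) = 0.019150.
z = (0.388715 − 0.3734)/0.019150 = 0.015315/0.019150 = 0.800.
p-value = 2·P(Z > 0.800) ≈ 0.4239; since p > α = 0.02, fail to reject H₀.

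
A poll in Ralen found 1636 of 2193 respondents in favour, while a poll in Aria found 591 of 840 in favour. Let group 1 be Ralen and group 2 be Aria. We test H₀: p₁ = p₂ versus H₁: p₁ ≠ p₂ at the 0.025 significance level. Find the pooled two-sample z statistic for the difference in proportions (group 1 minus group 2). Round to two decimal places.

p̂₁ = 1636/2193 = 0.7460, p̂₂ = 591/840 = 0.7036.
Pooled p̂ = (1636+591)/(2193+840) = 2227/3033 = 0.7343.
SE = √(p̂(1−p̂)(1/n₁+1/n₂)) = √(0.7343·0.2657·0.00164647) = √(0.000321266) = 0.0179.
z = (0.7460 − 0.7036)/0.0179 = 0.0424/0.0179 = 2.37.
p-value = 2·P(Z > 2.368) ≈ 0.0179, so at α = 0.025 we reject H₀.

z = 2.37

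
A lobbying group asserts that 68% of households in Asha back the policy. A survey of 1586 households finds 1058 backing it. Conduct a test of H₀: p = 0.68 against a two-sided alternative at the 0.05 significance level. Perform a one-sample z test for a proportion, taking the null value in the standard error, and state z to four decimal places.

p̂ = 1058/1586 = 0.6670870.
Under H₀, SE = √(0.68·0.32/1586) = √(0.000137201) = 0.0117133.
z = (0.6670870 − 0.68)/0.0117133 = -0.0129130/0.0117133 = -1.1024.
Two-sided p-value ≈ 2·Φ(−1.102) = 0.2703, so at α = 0.05 we fail to reject H₀.

z = -1.1024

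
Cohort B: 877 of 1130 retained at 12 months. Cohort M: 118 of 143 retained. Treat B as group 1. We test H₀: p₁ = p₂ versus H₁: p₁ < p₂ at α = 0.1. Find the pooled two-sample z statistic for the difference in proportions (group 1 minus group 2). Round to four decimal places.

z = -1.3381

p̂₁ = 877/1130 = 0.776106, p̂₂ = 118/143 = 0.825175.
Pooled p̂ = (877+118)/(1130+143) = 995/1273 = 0.781618.
SE = √(0.170691 × 0.00787796) = 0.036670.
z = (0.776106 − 0.825175)/0.036670 = -0.049069/0.036670 = -1.3381.
p-value = P(Z < -1.338) ≈ 0.0904. With α = 0.1, reject H₀.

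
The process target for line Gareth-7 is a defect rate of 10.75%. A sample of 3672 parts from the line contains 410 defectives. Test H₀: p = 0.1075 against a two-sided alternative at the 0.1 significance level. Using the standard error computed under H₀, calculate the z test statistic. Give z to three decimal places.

z = 0.813

p̂ = 410/3672 = 0.111656.
Under H₀, SE = √(0.1075·0.8925/3672) = √(2.61285e-05) = 0.005112.
z = (0.111656 − 0.1075)/0.005112 = 0.004156/0.005112 = 0.813.
Two-sided p-value ≈ 2·Φ(−0.813) = 0.4162; since p > α = 0.1, fail to reject H₀.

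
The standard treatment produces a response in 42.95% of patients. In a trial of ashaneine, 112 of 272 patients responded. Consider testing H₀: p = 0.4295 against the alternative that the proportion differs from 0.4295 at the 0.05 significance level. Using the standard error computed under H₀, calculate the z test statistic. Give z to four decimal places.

p̂ = 112/272 = 0.411765.
Standard error under H₀: √(0.4295×0.5705/272) = 0.030014.
z = (0.411765 − 0.4295)/0.030014 = -0.017735/0.030014 = -0.5909.
Two-sided p-value ≈ 2·Φ(−0.591) = 0.5546. With α = 0.05, fail to reject H₀.

z = -0.5909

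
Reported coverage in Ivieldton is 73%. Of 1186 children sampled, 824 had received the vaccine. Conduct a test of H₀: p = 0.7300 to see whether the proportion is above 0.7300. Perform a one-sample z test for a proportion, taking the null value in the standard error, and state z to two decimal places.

p̂ = 824/1186 = 0.6948.
SE = √(p₀(1−p₀)/n) = √(0.1971/1186) = 0.0129.
z = (0.6948 − 0.73)/0.0129 = -0.0352/0.0129 = -2.73.

z = -2.73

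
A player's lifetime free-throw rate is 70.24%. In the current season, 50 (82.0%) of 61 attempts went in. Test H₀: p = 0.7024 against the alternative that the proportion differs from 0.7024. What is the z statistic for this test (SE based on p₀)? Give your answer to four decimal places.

z = 2.0033

p̂ = 50/61 = 0.819672.
SE = √(p₀(1−p₀)/n) = √(0.20903/61) = 0.058539.
z = (0.819672 − 0.7024)/0.058539 = 0.117272/0.058539 = 2.0033.
Two-sided p-value ≈ 2·Φ(−2.003) = 0.0451.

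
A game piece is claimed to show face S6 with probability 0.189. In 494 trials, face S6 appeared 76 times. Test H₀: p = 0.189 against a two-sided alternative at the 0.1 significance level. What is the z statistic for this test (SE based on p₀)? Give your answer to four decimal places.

p̂ = 76/494 ≈ 0.153846.
Standard error under H₀: √(0.189×0.811/494) = 0.017615.
z = (0.153846 − 0.189)/0.017615 = -0.035154/0.017615 = -1.9957.
Two-sided p-value ≈ 2·Φ(−1.996) = 0.0460. With α = 0.1, reject H₀.

z = -1.9957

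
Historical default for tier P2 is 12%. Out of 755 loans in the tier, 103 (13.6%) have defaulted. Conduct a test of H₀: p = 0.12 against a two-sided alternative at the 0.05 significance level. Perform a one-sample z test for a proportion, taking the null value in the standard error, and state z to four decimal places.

p̂ = 103/755 = 0.136424.
Under H₀, SE = √(0.12·0.88/755) = √(0.000139868) = 0.011827.
z = (0.136424 − 0.12)/0.011827 = 0.016424/0.011827 = 1.3887.
p-value = 2·P(Z > 1.389) ≈ 0.1649, so at α = 0.05 we fail to reject H₀.

z = 1.3887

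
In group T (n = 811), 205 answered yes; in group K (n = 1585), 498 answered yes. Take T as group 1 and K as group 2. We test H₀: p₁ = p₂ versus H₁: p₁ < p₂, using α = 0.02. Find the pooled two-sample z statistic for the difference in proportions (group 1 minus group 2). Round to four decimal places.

z = -3.1245

p̂₁ = 205/811 ≈ 0.252774, p̂₂ = 498/1585 ≈ 0.314196.
Pooled p̂ = (205+498)/(811+1585) = 703/2396 = 0.293406.
SE = √(0.207319 × 0.00186396) = 0.019658.
z = (0.252774 − 0.314196)/0.019658 = -0.061422/0.019658 = -3.1245.
p-value = P(Z < -3.125) ≈ 0.0009, so at α = 0.02 we reject H₀.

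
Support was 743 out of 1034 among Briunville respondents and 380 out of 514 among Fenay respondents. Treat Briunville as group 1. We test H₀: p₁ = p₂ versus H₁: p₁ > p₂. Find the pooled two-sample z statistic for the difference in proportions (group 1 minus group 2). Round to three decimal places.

z = -0.861

p̂₁ = 743/1034 ≈ 0.71857, p̂₂ = 380/514 ≈ 0.73930.
Pooled p̂ = (743+380)/(1034+514) = 1123/1548 = 0.72545.
SE = √(p̂(1−p̂)(1/n₁+1/n₂)) = √(0.72545·0.27455·0.00291264) = √(0.000580115) = 0.02409.
z = (0.71857 − 0.73930)/0.02409 = -0.02073/0.02409 = -0.861.
p-value = P(Z > -0.861) ≈ 0.8053.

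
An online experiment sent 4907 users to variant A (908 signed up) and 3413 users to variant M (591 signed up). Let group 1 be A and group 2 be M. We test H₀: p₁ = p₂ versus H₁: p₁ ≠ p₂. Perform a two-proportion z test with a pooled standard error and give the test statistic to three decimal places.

z = 1.387

p̂₁ = 908/4907 ≈ 0.185042, p̂₂ = 591/3413 ≈ 0.173161.
Pooled p̂ = (908+591)/(4907+3413) = 1499/8320 = 0.180168.
SE = √(0.147708 × 0.000496788) = 0.008566.
z = (0.185042 − 0.173161)/0.008566 = 0.011881/0.008566 = 1.387.
p-value = 2·P(Z > 1.387) ≈ 0.1655.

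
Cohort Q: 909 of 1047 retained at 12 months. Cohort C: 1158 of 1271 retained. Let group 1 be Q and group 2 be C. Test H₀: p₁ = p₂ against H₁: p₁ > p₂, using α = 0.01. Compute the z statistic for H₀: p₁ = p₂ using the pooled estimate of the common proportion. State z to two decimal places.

z = -3.31

p̂₁ = 909/1047 ≈ 0.86819, p̂₂ = 1158/1271 ≈ 0.91109.
Pooled p̂ = (909+1158)/(1047+1271) = 2067/2318 = 0.89172.
SE = √(0.0965578 × 0.00174189) = 0.01297.
z = (0.86819 − 0.91109)/0.01297 = -0.04290/0.01297 = -3.31.
p-value = P(Z > -3.308) ≈ 0.9995. With α = 0.01, fail to reject H₀.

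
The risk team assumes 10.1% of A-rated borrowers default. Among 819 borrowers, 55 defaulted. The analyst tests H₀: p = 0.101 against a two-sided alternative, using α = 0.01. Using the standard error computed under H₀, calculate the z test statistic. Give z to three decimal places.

p̂ = 55/819 ≈ 0.06716.
SE = √(p₀(1−p₀)/n) = √(0.090799/819) = 0.01053.
z = (0.06716 − 0.101)/0.01053 = -0.03384/0.01053 = -3.214.
p-value = 2·P(Z > 3.214) ≈ 0.0013. With α = 0.01, reject H₀.

z = -3.214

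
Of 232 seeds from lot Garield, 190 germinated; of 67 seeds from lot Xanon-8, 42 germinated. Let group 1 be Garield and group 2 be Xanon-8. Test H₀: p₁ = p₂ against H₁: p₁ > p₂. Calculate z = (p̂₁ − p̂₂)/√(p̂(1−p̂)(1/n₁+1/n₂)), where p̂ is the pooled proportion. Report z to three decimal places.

p̂₁ = 190/232 ≈ 0.81897, p̂₂ = 42/67 ≈ 0.62687.
Pooled p̂ = (190+42)/(232+67) = 232/299 = 0.77592.
SE = √(0.173868 × 0.0192357) = 0.05783.
z = (0.81897 − 0.62687)/0.05783 = 0.19210/0.05783 = 3.322.
p-value = P(Z > 3.322) ≈ 0.0004.

z = 3.322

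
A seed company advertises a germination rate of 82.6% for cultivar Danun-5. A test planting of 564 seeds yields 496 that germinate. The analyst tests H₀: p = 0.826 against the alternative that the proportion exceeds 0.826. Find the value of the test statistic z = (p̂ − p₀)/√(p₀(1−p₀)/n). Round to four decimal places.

p̂ = 496/564 ≈ 0.8794326.
Under H₀, SE = √(0.826·0.174/564) = √(0.00025483) = 0.0159634.
z = (0.8794326 − 0.826)/0.0159634 = 0.0534326/0.0159634 = 3.3472.

z = 3.3472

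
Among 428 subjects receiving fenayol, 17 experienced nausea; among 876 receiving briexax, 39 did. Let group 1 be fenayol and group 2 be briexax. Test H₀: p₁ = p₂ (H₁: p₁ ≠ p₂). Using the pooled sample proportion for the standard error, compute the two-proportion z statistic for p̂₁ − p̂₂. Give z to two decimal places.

z = -0.40

p̂₁ = 17/428 = 0.0397, p̂₂ = 39/876 = 0.0445.
Pooled p̂ = (17+39)/(428+876) = 56/1304 = 0.0429.
SE = √(p̂(1−p̂)(1/n₁+1/n₂)) = √(0.0429·0.9571·0.003478) = √(0.000142948) = 0.0120.
z = (0.0397 − 0.0445)/0.0120 = -0.0048/0.0120 = -0.40.
p-value = 2·P(Z > 0.402) ≈ 0.6880.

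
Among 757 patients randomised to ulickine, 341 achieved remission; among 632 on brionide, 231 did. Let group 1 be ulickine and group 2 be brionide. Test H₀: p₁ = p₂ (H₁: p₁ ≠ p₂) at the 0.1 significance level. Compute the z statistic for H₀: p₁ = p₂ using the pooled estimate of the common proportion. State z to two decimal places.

z = 3.20

p̂₁ = 341/757 ≈ 0.45046, p̂₂ = 231/632 ≈ 0.36551.
Pooled p̂ = (341+231)/(757+632) = 572/1389 = 0.41181.
SE = √(0.242222 × 0.00290328) = 0.02652.
z = (0.45046 − 0.36551)/0.02652 = 0.08495/0.02652 = 3.20.
Two-sided p-value ≈ 2·Φ(−3.204) = 0.0014. With α = 0.1, reject H₀.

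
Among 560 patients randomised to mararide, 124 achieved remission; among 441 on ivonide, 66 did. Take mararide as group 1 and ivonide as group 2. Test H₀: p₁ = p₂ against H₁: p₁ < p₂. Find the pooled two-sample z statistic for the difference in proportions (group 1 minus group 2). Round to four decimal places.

p̂₁ = 124/560 = 0.2214286, p̂₂ = 66/441 = 0.1496599.
Pooled p̂ = (124+66)/(560+441) = 190/1001 = 0.1898102.
SE = √(p̂(1−p̂)(1/n₁+1/n₂)) = √(0.1898102·0.8101898·0.00405329) = √(0.000623324) = 0.0249665.
z = (0.2214286 − 0.1496599)/0.0249665 = 0.0717687/0.0249665 = 2.8746.

z = 2.8746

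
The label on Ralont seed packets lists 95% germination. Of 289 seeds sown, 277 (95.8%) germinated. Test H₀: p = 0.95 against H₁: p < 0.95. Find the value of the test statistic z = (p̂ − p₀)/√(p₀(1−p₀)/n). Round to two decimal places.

z = 0.66

p̂ = 277/289 ≈ 0.9585.
Standard error under H₀: √(0.95×0.05/289) = 0.0128.
z = (0.9585 − 0.95)/0.0128 = 0.0085/0.0128 = 0.66.
p-value = P(Z < 0.661) ≈ 0.7458.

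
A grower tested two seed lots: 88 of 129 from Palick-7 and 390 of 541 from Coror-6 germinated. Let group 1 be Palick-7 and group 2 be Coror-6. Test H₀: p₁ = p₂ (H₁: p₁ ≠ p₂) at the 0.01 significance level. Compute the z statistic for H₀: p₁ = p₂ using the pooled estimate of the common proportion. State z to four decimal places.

z = -0.8739

p̂₁ = 88/129 = 0.682171, p̂₂ = 390/541 = 0.720887.
Pooled p̂ = (88+390)/(129+541) = 478/670 = 0.713433.
SE = √(0.204446 × 0.00960037) = 0.044303.
z = (0.682171 − 0.720887)/0.044303 = -0.038716/0.044303 = -0.8739.
p-value = 2·P(Z > 0.874) ≈ 0.3822; since p > α = 0.01, fail to reject H₀.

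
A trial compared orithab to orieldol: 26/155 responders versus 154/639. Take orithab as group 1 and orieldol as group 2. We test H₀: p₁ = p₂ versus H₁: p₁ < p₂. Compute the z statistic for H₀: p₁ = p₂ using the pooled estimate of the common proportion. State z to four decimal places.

p̂₁ = 26/155 = 0.167742, p̂₂ = 154/639 = 0.241002.
Pooled p̂ = (26+154)/(155+639) = 180/794 = 0.226700.
SE = √(p̂(1−p̂)(1/n₁+1/n₂)) = √(0.226700·0.773300·0.00801656) = √(0.00140536) = 0.037488.
z = (0.167742 − 0.241002)/0.037488 = -0.073260/0.037488 = -1.9542.

z = -1.9542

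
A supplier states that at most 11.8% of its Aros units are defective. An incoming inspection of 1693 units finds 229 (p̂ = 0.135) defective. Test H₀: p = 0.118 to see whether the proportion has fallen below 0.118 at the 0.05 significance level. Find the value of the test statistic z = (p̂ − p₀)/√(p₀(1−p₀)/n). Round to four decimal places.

p̂ = 229/1693 = 0.1352628.
SE = √(p₀(1−p₀)/n) = √(0.10408/1693) = 0.0078406.
z = (0.1352628 − 0.118)/0.0078406 = 0.0172628/0.0078406 = 2.2017.
p-value = P(Z < 2.202) ≈ 0.9862, so at α = 0.05 we fail to reject H₀.

z = 2.2017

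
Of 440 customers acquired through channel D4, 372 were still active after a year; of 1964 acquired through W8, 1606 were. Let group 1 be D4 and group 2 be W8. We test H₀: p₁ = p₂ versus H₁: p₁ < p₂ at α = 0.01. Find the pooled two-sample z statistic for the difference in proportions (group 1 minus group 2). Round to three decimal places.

p̂₁ = 372/440 = 0.84545, p̂₂ = 1606/1964 = 0.81772.
Pooled p̂ = (372+1606)/(440+1964) = 1978/2404 = 0.82280.
SE = √(p̂(1−p̂)(1/n₁+1/n₂)) = √(0.82280·0.17720·0.00278189) = √(0.000405609) = 0.02014.
z = (0.84545 − 0.81772)/0.02014 = 0.02773/0.02014 = 1.377.
p-value = P(Z < 1.377) ≈ 0.9158. With α = 0.01, fail to reject H₀.

z = 1.377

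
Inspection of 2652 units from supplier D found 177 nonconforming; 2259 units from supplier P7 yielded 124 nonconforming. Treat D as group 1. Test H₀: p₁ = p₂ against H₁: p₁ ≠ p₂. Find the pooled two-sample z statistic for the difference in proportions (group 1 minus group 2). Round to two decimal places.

p̂₁ = 177/2652 = 0.066742, p̂₂ = 124/2259 = 0.054892.
Pooled p̂ = (177+124)/(2652+2259) = 301/4911 = 0.061291.
SE = √(0.0575344 × 0.000819748) = 0.006868.
z = (0.066742 − 0.054892)/0.006868 = 0.011850/0.006868 = 1.73.
p-value = 2·P(Z > 1.726) ≈ 0.0844.

z = 1.73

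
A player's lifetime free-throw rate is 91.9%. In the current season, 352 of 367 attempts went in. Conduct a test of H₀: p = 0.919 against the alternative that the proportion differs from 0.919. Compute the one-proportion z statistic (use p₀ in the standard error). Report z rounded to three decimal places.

z = 2.818

p̂ = 352/367 ≈ 0.95913.
Standard error under H₀: √(0.919×0.081/367) = 0.01424.
z = (0.95913 − 0.919)/0.01424 = 0.04013/0.01424 = 2.818.
p-value = 2·P(Z > 2.818) ≈ 0.0048.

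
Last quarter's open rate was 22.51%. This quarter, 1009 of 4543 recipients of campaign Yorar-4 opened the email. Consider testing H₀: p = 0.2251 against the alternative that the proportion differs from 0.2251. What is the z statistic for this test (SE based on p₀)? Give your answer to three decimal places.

p̂ = 1009/4543 ≈ 0.22210.
Standard error under H₀: √(0.2251×0.7749/4543) = 0.00620.
z = (0.22210 − 0.2251)/0.00620 = -0.00300/0.00620 = -0.484.
Two-sided p-value ≈ 2·Φ(−0.484) = 0.6283.

z = -0.484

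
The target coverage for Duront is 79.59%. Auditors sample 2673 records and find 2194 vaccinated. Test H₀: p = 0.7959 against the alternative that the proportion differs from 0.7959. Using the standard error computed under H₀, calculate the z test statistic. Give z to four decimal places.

p̂ = 2194/2673 ≈ 0.8208006.
SE = √(p₀(1−p₀)/n) = √(0.16244/2673) = 0.0077956.
z = (0.8208006 − 0.7959)/0.0077956 = 0.0249006/0.0077956 = 3.1942.
p-value = 2·P(Z > 3.194) ≈ 0.0014.

z = 3.1942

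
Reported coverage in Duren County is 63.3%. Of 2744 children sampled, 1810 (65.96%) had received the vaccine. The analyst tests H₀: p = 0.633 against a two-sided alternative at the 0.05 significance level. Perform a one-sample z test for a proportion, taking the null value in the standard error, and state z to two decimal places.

p̂ = 1810/2744 ≈ 0.6596.
SE = √(p₀(1−p₀)/n) = √(0.23231/2744) = 0.0092.
z = (0.6596 − 0.633)/0.0092 = 0.0266/0.0092 = 2.89.
Two-sided p-value ≈ 2·Φ(−2.893) = 0.0038; since p < α = 0.05, reject H₀.

z = 2.89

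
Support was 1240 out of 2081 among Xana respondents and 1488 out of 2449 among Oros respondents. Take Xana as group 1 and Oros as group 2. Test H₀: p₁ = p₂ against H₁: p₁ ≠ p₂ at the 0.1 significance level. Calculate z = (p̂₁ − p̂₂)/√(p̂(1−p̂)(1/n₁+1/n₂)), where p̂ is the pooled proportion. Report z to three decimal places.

z = -0.804

p̂₁ = 1240/2081 ≈ 0.595867, p̂₂ = 1488/2449 ≈ 0.607595.
Pooled p̂ = (1240+1488)/(2081+2449) = 2728/4530 = 0.602208.
SE = √(p̂(1−p̂)(1/n₁+1/n₂)) = √(0.602208·0.397792·0.000888868) = √(0.000212932) = 0.014592.
z = (0.595867 − 0.607595)/0.014592 = -0.011728/0.014592 = -0.804.
Two-sided p-value ≈ 2·Φ(−0.804) = 0.4216. With α = 0.1, fail to reject H₀.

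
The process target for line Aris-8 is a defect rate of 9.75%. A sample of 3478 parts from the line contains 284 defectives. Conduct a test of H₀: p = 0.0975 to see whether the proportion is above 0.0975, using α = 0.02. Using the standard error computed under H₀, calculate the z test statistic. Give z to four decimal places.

z = -3.1499

p̂ = 284/3478 ≈ 0.081656.
SE = √(p₀(1−p₀)/n) = √(0.087994/3478) = 0.005030.
z = (0.081656 − 0.0975)/0.005030 = -0.015844/0.005030 = -3.1499.
p-value = P(Z > -3.150) ≈ 0.9992, so at α = 0.02 we fail to reject H₀.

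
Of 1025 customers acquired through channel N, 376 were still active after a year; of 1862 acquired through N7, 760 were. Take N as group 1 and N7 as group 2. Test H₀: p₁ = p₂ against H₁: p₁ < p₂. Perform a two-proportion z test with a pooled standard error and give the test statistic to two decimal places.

z = -2.18

p̂₁ = 376/1025 = 0.3668, p̂₂ = 760/1862 = 0.4082.
Pooled p̂ = (376+760)/(1025+1862) = 1136/2887 = 0.3935.
SE = √(p̂(1−p̂)(1/n₁+1/n₂)) = √(0.3935·0.6065·0.00151267) = √(0.000361006) = 0.0190.
z = (0.3668 − 0.4082)/0.0190 = -0.0414/0.0190 = -2.18.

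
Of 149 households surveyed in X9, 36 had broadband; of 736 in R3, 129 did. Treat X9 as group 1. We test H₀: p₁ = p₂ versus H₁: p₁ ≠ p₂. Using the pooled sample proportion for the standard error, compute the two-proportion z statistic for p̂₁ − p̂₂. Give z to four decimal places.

p̂₁ = 36/149 ≈ 0.241611, p̂₂ = 129/736 ≈ 0.175272.
Pooled p̂ = (36+129)/(149+736) = 165/885 = 0.186441.
SE = √(p̂(1−p̂)(1/n₁+1/n₂)) = √(0.186441·0.813559·0.00807011) = √(0.00122408) = 0.034987.
z = (0.241611 − 0.175272)/0.034987 = 0.066339/0.034987 = 1.8961.
p-value = 2·P(Z > 1.896) ≈ 0.0579.

z = 1.8961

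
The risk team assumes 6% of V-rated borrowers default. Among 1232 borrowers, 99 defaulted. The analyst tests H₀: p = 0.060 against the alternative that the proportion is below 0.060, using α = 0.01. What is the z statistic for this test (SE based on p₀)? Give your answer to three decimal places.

p̂ = 99/1232 ≈ 0.080357.
SE = √(p₀(1−p₀)/n) = √(0.0564/1232) = 0.006766.
z = (0.080357 − 0.06)/0.006766 = 0.020357/0.006766 = 3.009.
p-value = P(Z < 3.009) ≈ 0.9987; since p > α = 0.01, fail to reject H₀.

z = 3.009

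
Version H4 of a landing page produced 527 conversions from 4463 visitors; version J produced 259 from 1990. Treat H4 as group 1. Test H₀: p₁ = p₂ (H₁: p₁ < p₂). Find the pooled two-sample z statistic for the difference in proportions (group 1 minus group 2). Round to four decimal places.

p̂₁ = 527/4463 = 0.118082, p̂₂ = 259/1990 = 0.130151.
Pooled p̂ = (527+259)/(4463+1990) = 786/6453 = 0.121804.
SE = √(0.106968 × 0.000726577) = 0.008816.
z = (0.118082 − 0.130151)/0.008816 = -0.012069/0.008816 = -1.3690.

z = -1.3690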